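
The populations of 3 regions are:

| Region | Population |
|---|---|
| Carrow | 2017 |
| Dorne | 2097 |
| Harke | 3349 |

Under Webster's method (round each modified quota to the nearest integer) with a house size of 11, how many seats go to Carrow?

Standard divisor 7463/11 ≈ 678.455; standard quotas: Carrow 2.973, Dorne 3.091, Harke 4.936.
Rounding to the nearest integer gives Carrow 3, Dorne 3, Harke 5 — total 11, matching the house size, so no adjustment is needed.
Carrow receives 3.

3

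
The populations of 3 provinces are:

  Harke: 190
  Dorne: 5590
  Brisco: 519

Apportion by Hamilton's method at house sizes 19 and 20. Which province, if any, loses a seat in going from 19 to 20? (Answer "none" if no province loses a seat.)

At 19 seats: Harke 1, Dorne 17, Brisco 1.
At 20 seats: Harke 0, Dorne 18, Brisco 2.
Harke drops from 1 to 0.

Harke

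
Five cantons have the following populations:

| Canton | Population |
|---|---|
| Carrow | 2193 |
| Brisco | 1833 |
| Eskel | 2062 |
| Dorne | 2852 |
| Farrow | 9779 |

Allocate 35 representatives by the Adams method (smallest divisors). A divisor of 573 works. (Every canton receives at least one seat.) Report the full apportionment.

Carrow 4, Brisco 4, Eskel 4, Dorne 5, Farrow 18

With modified divisor 573: modified quotas Carrow 3.827, Brisco 3.199, Eskel 3.599, Dorne 4.977, Farrow 17.066.
Rounding up: Carrow 4, Brisco 4, Eskel 4, Dorne 5, Farrow 18 (total 35).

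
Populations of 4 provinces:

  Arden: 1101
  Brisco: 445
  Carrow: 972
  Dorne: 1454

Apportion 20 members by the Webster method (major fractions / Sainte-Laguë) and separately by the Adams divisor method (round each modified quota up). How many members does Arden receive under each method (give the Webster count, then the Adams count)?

6 and 5

Webster: Arden 6, Brisco 2, Carrow 5, Dorne 7.
Adams: Arden 5, Brisco 3, Carrow 5, Dorne 7.
Arden gets 6 under Webster and 5 under Adams.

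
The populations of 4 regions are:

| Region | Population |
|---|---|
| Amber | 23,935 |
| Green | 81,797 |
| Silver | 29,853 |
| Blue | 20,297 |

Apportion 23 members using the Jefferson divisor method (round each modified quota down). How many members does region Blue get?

Standard divisor 155882/23 ≈ 6777.478; standard quotas: Amber 3.532, Green 12.069, Silver 4.405, Blue 2.995.
Rounding down gives 3, 12, 4, 2 = 21 seats, so the divisor must be adjusted.
With modified divisor 6100: modified quotas Amber 3.924, Green 13.409, Silver 4.894, Blue 3.327.
Rounding down: Amber 3, Green 13, Silver 4, Blue 3 (total 23).
Blue receives 3.

3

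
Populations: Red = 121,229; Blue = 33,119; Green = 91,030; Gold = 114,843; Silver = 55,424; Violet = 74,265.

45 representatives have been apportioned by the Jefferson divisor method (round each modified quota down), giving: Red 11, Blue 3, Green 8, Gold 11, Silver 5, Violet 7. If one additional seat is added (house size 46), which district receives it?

Priority for the next seat is population ÷ (current seats + 1).
Priorities: Red 10102.417, Blue 8279.750, Green 10114.444, Gold 9570.250, Silver 9237.333, Violet 9283.125.
Highest priority: Green.

Green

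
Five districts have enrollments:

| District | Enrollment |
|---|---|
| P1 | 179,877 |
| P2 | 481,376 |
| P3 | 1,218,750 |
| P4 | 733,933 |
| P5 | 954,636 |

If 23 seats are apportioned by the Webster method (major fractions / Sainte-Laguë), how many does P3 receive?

8

Standard divisor 3568572/23 ≈ 155155.304; standard quotas: P1 1.159, P2 3.103, P3 7.855, P4 4.730, P5 6.153.
Rounding to the nearest integer gives P1 1, P2 3, P3 8, P4 5, P5 6 — total 23, matching the house size, so no adjustment is needed.
P3 receives 8.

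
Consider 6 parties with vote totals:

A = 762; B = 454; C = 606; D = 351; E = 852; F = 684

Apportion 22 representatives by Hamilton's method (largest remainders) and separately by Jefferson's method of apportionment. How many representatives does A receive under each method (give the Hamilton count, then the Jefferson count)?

4 and 5

Hamilton: A 4, B 3, C 4, D 2, E 5, F 4.
Jefferson: A 5, B 2, C 4, D 2, E 5, F 4.
A gets 4 under Hamilton and 5 under Jefferson.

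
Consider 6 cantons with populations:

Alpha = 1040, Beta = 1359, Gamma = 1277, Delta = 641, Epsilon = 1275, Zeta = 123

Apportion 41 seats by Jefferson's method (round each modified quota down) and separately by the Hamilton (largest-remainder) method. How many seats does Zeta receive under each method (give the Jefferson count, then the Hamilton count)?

Jefferson: Alpha 8, Beta 10, Gamma 9, Delta 5, Epsilon 9, Zeta 0.
Hamilton: Alpha 7, Beta 10, Gamma 9, Delta 5, Epsilon 9, Zeta 1.
Zeta gets 0 under Jefferson and 1 under Hamilton.

0 and 1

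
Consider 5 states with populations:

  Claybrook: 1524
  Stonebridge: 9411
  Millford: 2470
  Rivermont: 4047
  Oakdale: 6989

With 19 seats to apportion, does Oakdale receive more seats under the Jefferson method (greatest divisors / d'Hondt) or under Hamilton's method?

Jefferson: Claybrook 1, Stonebridge 8, Millford 2, Rivermont 3, Oakdale 5.
Hamilton: Claybrook 1, Stonebridge 7, Millford 2, Rivermont 3, Oakdale 6.
Oakdale gets 5 under Jefferson and 6 under Hamilton.

Hamilton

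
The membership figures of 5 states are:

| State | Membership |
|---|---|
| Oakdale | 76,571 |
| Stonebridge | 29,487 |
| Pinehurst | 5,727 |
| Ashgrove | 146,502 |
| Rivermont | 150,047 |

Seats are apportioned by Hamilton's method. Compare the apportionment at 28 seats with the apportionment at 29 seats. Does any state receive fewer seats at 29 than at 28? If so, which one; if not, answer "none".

Pinehurst

At 28 seats: Oakdale 5, Stonebridge 2, Pinehurst 1, Ashgrove 10, Rivermont 10.
At 29 seats: Oakdale 6, Stonebridge 2, Pinehurst 0, Ashgrove 10, Rivermont 11.
Pinehurst drops from 1 to 0.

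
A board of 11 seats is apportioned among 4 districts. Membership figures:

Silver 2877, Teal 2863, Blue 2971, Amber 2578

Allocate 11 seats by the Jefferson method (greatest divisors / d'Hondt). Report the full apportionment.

Standard divisor 11289/11 ≈ 1026.273; standard quotas: Silver 2.803, Teal 2.790, Blue 2.895, Amber 2.512.
Rounding down gives 2, 2, 2, 2 = 8 seats, so the divisor must be adjusted.
With modified divisor 900: modified quotas Silver 3.197, Teal 3.181, Blue 3.301, Amber 2.864.
Rounding down: Silver 3, Teal 3, Blue 3, Amber 2 (total 11).

Silver: 3, Teal: 3, Blue: 3, Amber: 2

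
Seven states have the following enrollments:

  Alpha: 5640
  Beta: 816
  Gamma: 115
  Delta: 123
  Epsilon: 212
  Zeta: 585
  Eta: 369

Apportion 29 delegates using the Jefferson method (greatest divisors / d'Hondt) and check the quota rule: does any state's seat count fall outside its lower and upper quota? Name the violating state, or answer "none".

Alpha

Standard quotas: Alpha 20.809, Beta 3.011, Gamma 0.424, Delta 0.454, Epsilon 0.782, Zeta 2.158, Eta 1.361.
Jefferson allocation: Alpha 23, Beta 3, Gamma 0, Delta 0, Epsilon 0, Zeta 2, Eta 1.
Alpha has quota 20.809 (lower 20, upper 21) but receives 23 — outside the quota interval.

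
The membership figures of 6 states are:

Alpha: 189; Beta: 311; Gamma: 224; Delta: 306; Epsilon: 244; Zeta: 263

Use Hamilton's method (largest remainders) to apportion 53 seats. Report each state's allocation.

Total 1537; standard divisor 1537/53 = 29.
Standard quotas: Alpha 6.517, Beta 10.724, Gamma 7.724, Delta 10.552, Epsilon 8.414, Zeta 9.069.
Lower quotas: Alpha 6, Beta 10, Gamma 7, Delta 10, Epsilon 8, Zeta 9 (sum 50, leaving 3 seats).
Remainders in descending order: Beta 0.724, Gamma 0.724, Delta 0.552, Alpha 0.517, Epsilon 0.414, Zeta 0.069.
The surplus seats go to Beta, Gamma, Delta.

Alpha: 6, Beta: 11, Gamma: 8, Delta: 11, Epsilon: 8, Zeta: 9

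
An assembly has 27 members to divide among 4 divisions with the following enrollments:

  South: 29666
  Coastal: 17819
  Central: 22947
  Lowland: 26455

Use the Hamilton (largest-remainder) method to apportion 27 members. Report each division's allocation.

The standard divisor is 96887/27 ≈ 3588.407.
Standard quotas: South 8.2672, Coastal 4.9657, Central 6.3948, Lowland 7.3724.
Lower quotas: South 8, Coastal 4, Central 6, Lowland 7 (sum 25, leaving 2 seats).
Remainders in descending order: Coastal 0.9657, Central 0.3948, Lowland 0.3724, South 0.2672.
The surplus seats go to Coastal, Central.

South: 8, Coastal: 5, Central: 7, Lowland: 7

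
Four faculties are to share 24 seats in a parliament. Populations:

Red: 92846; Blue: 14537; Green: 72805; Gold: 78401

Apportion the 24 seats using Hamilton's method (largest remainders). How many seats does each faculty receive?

Red: 9; Blue: 1; Green: 7; Gold: 7

Standard divisor: 258589 ÷ 24 ≈ 10774.542.
Standard quotas: Red 8.6172, Blue 1.3492, Green 6.7571, Gold 7.2765.
Lower quotas: Red 8, Blue 1, Green 6, Gold 7 (sum 22, leaving 2 seats).
Remainders in descending order: Green 0.7571, Red 0.6172, Blue 0.3492, Gold 0.2765.
The surplus seats go to Green, Red.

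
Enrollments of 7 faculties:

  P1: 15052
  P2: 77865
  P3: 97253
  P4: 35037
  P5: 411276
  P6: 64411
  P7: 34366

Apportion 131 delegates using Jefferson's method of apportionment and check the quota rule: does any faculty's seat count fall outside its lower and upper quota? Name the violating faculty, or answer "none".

P5

Standard quotas: P1 2.682, P2 13.873, P3 17.327, P4 6.242, P5 73.276, P6 11.476, P7 6.123.
Jefferson allocation: P1 2, P2 14, P3 17, P4 6, P5 75, P6 11, P7 6.
P5 has quota 73.276 (lower 73, upper 74) but receives 75 — outside the quota interval.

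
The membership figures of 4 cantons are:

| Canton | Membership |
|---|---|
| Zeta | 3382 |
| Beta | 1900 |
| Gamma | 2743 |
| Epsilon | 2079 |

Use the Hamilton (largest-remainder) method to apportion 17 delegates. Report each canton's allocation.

Standard divisor: 10104 ÷ 17 ≈ 594.353.
Standard quotas: Zeta 5.690, Beta 3.197, Gamma 4.615, Epsilon 3.498.
Lower quotas: Zeta 5, Beta 3, Gamma 4, Epsilon 3 (sum 15, leaving 2 seats).
Remainders in descending order: Zeta 0.690, Gamma 0.615, Epsilon 0.498, Beta 0.197.
Largest remainders: Zeta, Gamma receive the extra seats.

Zeta: 6, Beta: 3, Gamma: 5, Epsilon: 3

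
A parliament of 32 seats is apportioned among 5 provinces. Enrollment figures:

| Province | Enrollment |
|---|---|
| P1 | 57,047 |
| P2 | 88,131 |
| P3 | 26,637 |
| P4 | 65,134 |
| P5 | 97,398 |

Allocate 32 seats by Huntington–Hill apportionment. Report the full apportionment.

With divisor 10401: modified quotas P1 5.485, P2 8.473, P3 2.561, P4 6.262, P5 9.364.
Geometric-mean thresholds: P1 √(5·6)=5.477, P2 √(8·9)=8.485, P3 √(2·3)=2.449, P4 √(6·7)=6.481, P5 √(9·10)=9.487.
Each quota rounded against its threshold gives P1 6, P2 8, P3 3, P4 6, P5 9 (total 32).

P1 6; P2 8; P3 3; P4 6; P5 9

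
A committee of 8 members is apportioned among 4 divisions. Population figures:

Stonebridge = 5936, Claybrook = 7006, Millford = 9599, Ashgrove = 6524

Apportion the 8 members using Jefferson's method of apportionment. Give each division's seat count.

Standard divisor 29065/8 ≈ 3633.125; standard quotas: Stonebridge 1.634, Claybrook 1.928, Millford 2.642, Ashgrove 1.796.
Rounding down gives 1, 1, 2, 1 = 5 seats, so the divisor must be adjusted.
With modified divisor 3100: modified quotas Stonebridge 1.915, Claybrook 2.260, Millford 3.096, Ashgrove 2.105.
Rounding down: Stonebridge 1, Claybrook 2, Millford 3, Ashgrove 2 (total 8).

Stonebridge: 1, Claybrook: 2, Millford: 3, Ashgrove: 2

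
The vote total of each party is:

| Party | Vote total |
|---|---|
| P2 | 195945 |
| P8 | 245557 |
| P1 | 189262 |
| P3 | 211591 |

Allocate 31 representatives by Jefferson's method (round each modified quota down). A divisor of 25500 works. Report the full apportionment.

With modified divisor 25500: modified quotas P2 7.684, P8 9.630, P1 7.422, P3 8.298.
Rounding down: P2 7, P8 9, P1 7, P3 8 (total 31).

P2: 7, P8: 9, P1: 7, P3: 8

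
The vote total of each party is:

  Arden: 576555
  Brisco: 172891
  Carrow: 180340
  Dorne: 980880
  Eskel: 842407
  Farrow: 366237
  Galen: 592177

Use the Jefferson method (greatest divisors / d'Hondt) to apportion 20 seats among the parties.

Standard divisor 3711487/20 ≈ 185574.35; standard quotas: Arden 3.107, Brisco 0.932, Carrow 0.972, Dorne 5.286, Eskel 4.539, Farrow 1.974, Galen 3.191.
Rounding down gives 3, 0, 0, 5, 4, 1, 3 = 16 seats, so the divisor must be adjusted.
With modified divisor 166000: modified quotas Arden 3.473, Brisco 1.042, Carrow 1.086, Dorne 5.909, Eskel 5.075, Farrow 2.206, Galen 3.567.
Rounding down: Arden 3, Brisco 1, Carrow 1, Dorne 5, Eskel 5, Farrow 2, Galen 3 (total 20).

Arden: 3, Brisco: 1, Carrow: 1, Dorne: 5, Eskel: 5, Farrow: 2, Galen: 3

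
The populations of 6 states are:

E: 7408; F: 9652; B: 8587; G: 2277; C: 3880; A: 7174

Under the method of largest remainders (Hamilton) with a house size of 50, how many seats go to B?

The standard divisor is 38978/50 ≈ 779.56.
Standard quotas: E 9.5028, F 12.3813, B 11.0152, G 2.9209, C 4.9772, A 9.2026.
Lower quotas: E 9, F 12, B 11, G 2, C 4, A 9 (sum 47, leaving 3 seats).
Remainders in descending order: C 0.9772, G 0.9209, E 0.5028, F 0.3813, A 0.2026, B 0.0152.
The surplus seats go to C, G, E.
B receives 11.

11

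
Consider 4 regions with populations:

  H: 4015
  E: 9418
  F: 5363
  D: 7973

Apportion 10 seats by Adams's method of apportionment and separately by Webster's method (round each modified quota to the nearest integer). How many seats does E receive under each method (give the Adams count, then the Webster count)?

Adams: H 2, E 3, F 2, D 3.
Webster: H 1, E 4, F 2, D 3.
E gets 3 under Adams and 4 under Webster.

3 and 4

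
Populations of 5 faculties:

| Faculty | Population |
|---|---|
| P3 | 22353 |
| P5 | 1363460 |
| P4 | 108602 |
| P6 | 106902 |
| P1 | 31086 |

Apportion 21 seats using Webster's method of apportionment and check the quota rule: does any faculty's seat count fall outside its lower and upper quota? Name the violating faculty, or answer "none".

P5

Standard quotas: P3 0.288, P5 17.540, P4 1.397, P6 1.375, P1 0.400.
Webster allocation: P3 0, P5 19, P4 1, P6 1, P1 0.
P5 has quota 17.540 (lower 17, upper 18) but receives 19 — outside the quota interval.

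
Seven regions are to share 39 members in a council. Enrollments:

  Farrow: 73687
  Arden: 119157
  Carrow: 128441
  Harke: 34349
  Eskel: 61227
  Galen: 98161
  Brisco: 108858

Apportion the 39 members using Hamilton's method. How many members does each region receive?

Farrow=5, Arden=7, Carrow=8, Harke=2, Eskel=4, Galen=6, Brisco=7

Total 623880; standard divisor 623880/39 ≈ 15996.923.
Standard quotas: Farrow 4.6063, Arden 7.4487, Carrow 8.0291, Harke 2.1472, Eskel 3.8274, Galen 6.1362, Brisco 6.8049.
Lower quotas: Farrow 4, Arden 7, Carrow 8, Harke 2, Eskel 3, Galen 6, Brisco 6 (sum 36, leaving 3 seats).
Remainders in descending order: Eskel 0.8274, Brisco 0.8049, Farrow 0.6063, Arden 0.4487, Harke 0.1472, Galen 0.1362, Carrow 0.0291.
The surplus seats go to Eskel, Brisco, Farrow.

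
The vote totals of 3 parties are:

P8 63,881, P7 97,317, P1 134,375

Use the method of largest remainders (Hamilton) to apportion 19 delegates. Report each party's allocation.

The standard divisor is 295573/19 ≈ 15556.474.
Standard quotas: P8 4.1064, P7 6.2557, P1 8.6379.
Lower quotas: P8 4, P7 6, P1 8 (sum 18, leaving 1 seat).
Remainders in descending order: P1 0.6379, P7 0.2557, P8 0.1064.
Largest remainder: P1 receives the extra seat.

P8: 4, P7: 6, P1: 9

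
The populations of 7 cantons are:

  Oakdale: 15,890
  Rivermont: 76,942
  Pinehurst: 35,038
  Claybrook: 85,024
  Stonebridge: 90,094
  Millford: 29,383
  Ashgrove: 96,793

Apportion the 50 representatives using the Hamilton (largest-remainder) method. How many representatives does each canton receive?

Standard divisor: 429164 ÷ 50 ≈ 8583.28.
Standard quotas: Oakdale 1.8513, Rivermont 8.9642, Pinehurst 4.0821, Claybrook 9.9058, Stonebridge 10.4965, Millford 3.4233, Ashgrove 11.2769.
Lower quotas: Oakdale 1, Rivermont 8, Pinehurst 4, Claybrook 9, Stonebridge 10, Millford 3, Ashgrove 11 (sum 46, leaving 4 seats).
Remainders in descending order: Rivermont 0.9642, Claybrook 0.9058, Oakdale 0.8513, Stonebridge 0.4965, Millford 0.4233, Ashgrove 0.2769, Pinehurst 0.0821.
The surplus seats go to Rivermont, Claybrook, Oakdale, Stonebridge.

Oakdale=2; Rivermont=9; Pinehurst=4; Claybrook=10; Stonebridge=11; Millford=3; Ashgrove=11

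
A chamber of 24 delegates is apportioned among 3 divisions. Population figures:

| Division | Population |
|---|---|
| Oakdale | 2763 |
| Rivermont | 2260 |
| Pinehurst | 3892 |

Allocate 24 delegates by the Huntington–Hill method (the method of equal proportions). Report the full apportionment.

Oakdale: 7, Rivermont: 6, Pinehurst: 11

With divisor 370: modified quotas Oakdale 7.468, Rivermont 6.108, Pinehurst 10.519.
Geometric-mean thresholds: Oakdale √(7·8)=7.483, Rivermont √(6·7)=6.481, Pinehurst √(10·11)=10.488.
Each quota rounded against its threshold gives Oakdale 7, Rivermont 6, Pinehurst 11 (total 24).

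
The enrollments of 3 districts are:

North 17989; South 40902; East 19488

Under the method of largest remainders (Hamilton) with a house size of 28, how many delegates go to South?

15

Total 78379; standard divisor 78379/28 ≈ 2799.25.
Standard quotas: North 6.4264, South 14.6118, East 6.9619.
Lower quotas: North 6, South 14, East 6 (sum 26, leaving 2 seats).
Remainders in descending order: East 0.9619, South 0.6118, North 0.4264.
The surplus seats go to East, South.
South receives 15.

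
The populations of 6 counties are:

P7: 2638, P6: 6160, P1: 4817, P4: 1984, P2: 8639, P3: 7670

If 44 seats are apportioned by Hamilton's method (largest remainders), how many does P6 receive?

Total 31908; standard divisor 31908/44 ≈ 725.182.
Standard quotas: P7 3.6377, P6 8.4944, P1 6.6425, P4 2.7359, P2 11.9129, P3 10.5767.
Lower quotas: P7 3, P6 8, P1 6, P4 2, P2 11, P3 10 (sum 40, leaving 4 seats).
Remainders in descending order: P2 0.9129, P4 0.7359, P1 0.6425, P7 0.6377, P3 0.5767, P6 0.4944.
Largest remainders: P2, P4, P1, P7 receive the extra seats.
P6 receives 8.

8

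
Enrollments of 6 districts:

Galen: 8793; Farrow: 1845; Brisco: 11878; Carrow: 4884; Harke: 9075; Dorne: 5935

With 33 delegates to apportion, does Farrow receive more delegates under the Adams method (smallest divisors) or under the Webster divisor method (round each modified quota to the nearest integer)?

Adams

Adams: Galen 6, Farrow 2, Brisco 9, Carrow 4, Harke 7, Dorne 5.
Webster: Galen 7, Farrow 1, Brisco 9, Carrow 4, Harke 7, Dorne 5.
Farrow gets 2 under Adams and 1 under Webster.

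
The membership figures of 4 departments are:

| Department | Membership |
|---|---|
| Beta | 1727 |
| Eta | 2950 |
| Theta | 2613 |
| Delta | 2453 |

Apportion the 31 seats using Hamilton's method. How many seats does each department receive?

Beta: 6; Eta: 9; Theta: 8; Delta: 8

Total 9743; standard divisor 9743/31 ≈ 314.29.
Standard quotas: Beta 5.495, Eta 9.386, Theta 8.314, Delta 7.805.
Lower quotas: Beta 5, Eta 9, Theta 8, Delta 7 (sum 29, leaving 2 seats).
Remainders in descending order: Delta 0.805, Beta 0.495, Eta 0.386, Theta 0.314.
Largest remainders: Delta, Beta receive the extra seats.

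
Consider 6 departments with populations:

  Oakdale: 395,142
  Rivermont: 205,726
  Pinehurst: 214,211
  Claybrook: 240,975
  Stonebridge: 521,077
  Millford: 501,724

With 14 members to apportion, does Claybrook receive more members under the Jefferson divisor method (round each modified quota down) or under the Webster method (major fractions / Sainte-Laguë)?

Jefferson: Oakdale 3, Rivermont 1, Pinehurst 1, Claybrook 1, Stonebridge 4, Millford 4.
Webster: Oakdale 3, Rivermont 1, Pinehurst 1, Claybrook 2, Stonebridge 4, Millford 3.
Claybrook gets 1 under Jefferson and 2 under Webster.

Webster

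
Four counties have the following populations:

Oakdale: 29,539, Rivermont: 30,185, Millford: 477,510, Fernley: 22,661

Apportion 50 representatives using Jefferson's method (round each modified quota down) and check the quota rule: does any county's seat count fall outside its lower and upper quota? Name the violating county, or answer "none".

Standard quotas: Oakdale 2.638, Rivermont 2.696, Millford 42.643, Fernley 2.024.
Jefferson allocation: Oakdale 2, Rivermont 2, Millford 44, Fernley 2.
Millford has quota 42.643 (lower 42, upper 43) but receives 44 — outside the quota interval.

Millford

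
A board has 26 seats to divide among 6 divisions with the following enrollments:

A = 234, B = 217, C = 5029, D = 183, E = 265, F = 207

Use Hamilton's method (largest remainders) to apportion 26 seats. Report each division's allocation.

A=1, B=1, C=21, D=1, E=1, F=1

The standard divisor is 6135/26 ≈ 235.962.
Standard quotas: A 0.9917, B 0.9196, C 21.3128, D 0.7756, E 1.1231, F 0.8773.
Lower quotas: A 0, B 0, C 21, D 0, E 1, F 0 (sum 22, leaving 4 seats).
Remainders in descending order: A 0.9917, B 0.9196, F 0.8773, D 0.7756, C 0.3128, E 0.1231.
The surplus seats go to A, B, F, D.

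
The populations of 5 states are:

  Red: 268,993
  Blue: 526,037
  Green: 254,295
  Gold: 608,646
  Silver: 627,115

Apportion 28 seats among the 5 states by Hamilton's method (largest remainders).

Standard divisor: 2285086 ÷ 28 ≈ 81610.214.
Standard quotas: Red 3.2961, Blue 6.4457, Green 3.1160, Gold 7.4580, Silver 7.6843.
Lower quotas: Red 3, Blue 6, Green 3, Gold 7, Silver 7 (sum 26, leaving 2 seats).
Remainders in descending order: Silver 0.6843, Gold 0.4580, Blue 0.4457, Red 0.2961, Green 0.1160.
Largest remainders: Silver, Gold receive the extra seats.

Red 3, Blue 6, Green 3, Gold 8, Silver 8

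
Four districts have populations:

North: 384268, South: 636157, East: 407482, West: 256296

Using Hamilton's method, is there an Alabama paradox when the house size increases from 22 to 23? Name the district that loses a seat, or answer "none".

At 22 seats: North 5, South 8, East 5, West 4.
At 23 seats: North 5, South 9, East 6, West 3.
West drops from 4 to 3.

West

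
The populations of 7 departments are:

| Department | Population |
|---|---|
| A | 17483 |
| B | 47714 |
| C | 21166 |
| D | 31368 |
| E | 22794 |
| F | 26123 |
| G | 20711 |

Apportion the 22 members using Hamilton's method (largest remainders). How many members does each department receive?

A=2; B=6; C=2; D=4; E=3; F=3; G=2

Standard divisor: 187359 ÷ 22 ≈ 8516.318.
Standard quotas: A 2.0529, B 5.6027, C 2.4853, D 3.6833, E 2.6765, F 3.0674, G 2.4319.
Lower quotas: A 2, B 5, C 2, D 3, E 2, F 3, G 2 (sum 19, leaving 3 seats).
Remainders in descending order: D 0.6833, E 0.6765, B 0.6027, C 0.4853, G 0.4319, F 0.0674, A 0.0529.
Largest remainders: D, E, B receive the extra seats.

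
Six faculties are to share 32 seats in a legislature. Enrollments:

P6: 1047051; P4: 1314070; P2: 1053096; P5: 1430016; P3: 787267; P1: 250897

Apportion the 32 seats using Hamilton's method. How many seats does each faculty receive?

Total 5882397; standard divisor 5882397/32 ≈ 183824.906.
Standard quotas: P6 5.6959, P4 7.1485, P2 5.7288, P5 7.7792, P3 4.2827, P1 1.3649.
Lower quotas: P6 5, P4 7, P2 5, P5 7, P3 4, P1 1 (sum 29, leaving 3 seats).
Remainders in descending order: P5 0.7792, P2 0.7288, P6 0.6959, P1 0.3649, P3 0.2827, P4 0.1485.
Largest remainders: P5, P2, P6 receive the extra seats.

P6=6; P4=7; P2=6; P5=8; P3=4; P1=1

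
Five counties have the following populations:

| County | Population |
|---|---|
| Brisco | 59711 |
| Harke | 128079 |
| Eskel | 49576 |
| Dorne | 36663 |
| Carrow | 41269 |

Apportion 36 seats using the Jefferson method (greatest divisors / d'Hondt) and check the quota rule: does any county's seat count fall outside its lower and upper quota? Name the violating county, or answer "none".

Standard quotas: Brisco 6.818, Harke 14.624, Eskel 5.660, Dorne 4.186, Carrow 4.712.
Jefferson allocation: Brisco 7, Harke 15, Eskel 6, Dorne 4, Carrow 4.
Every allocation lies between the lower and upper quota.

none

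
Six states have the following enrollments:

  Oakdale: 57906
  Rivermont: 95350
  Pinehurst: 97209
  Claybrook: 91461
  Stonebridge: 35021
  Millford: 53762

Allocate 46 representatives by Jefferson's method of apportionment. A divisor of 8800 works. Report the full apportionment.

Oakdale 6, Rivermont 10, Pinehurst 11, Claybrook 10, Stonebridge 3, Millford 6

With modified divisor 8800: modified quotas Oakdale 6.580, Rivermont 10.835, Pinehurst 11.046, Claybrook 10.393, Stonebridge 3.980, Millford 6.109.
Rounding down: Oakdale 6, Rivermont 10, Pinehurst 11, Claybrook 10, Stonebridge 3, Millford 6 (total 46).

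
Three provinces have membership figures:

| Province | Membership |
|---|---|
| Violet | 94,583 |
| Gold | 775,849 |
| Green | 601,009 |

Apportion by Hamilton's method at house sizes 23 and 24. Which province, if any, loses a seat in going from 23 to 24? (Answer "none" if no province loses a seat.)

At 23 seats: Violet 2, Gold 12, Green 9.
At 24 seats: Violet 1, Gold 13, Green 10.
Violet drops from 2 to 1.

Violet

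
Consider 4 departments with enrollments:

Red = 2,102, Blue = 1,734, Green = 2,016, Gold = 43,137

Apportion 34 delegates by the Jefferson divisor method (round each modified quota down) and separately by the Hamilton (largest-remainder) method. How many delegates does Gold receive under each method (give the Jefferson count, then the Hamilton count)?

31 and 30

Jefferson: Red 1, Blue 1, Green 1, Gold 31.
Hamilton: Red 2, Blue 1, Green 1, Gold 30.
Gold gets 31 under Jefferson and 30 under Hamilton.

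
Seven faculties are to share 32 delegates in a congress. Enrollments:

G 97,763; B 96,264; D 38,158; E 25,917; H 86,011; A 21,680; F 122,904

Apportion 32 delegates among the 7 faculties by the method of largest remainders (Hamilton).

The standard divisor is 488697/32 ≈ 15271.781.
Standard quotas: G 6.4015, B 6.3034, D 2.4986, E 1.6971, H 5.6320, A 1.4196, F 8.0478.
Lower quotas: G 6, B 6, D 2, E 1, H 5, A 1, F 8 (sum 29, leaving 3 seats).
Remainders in descending order: E 0.6971, H 0.6320, D 0.4986, A 0.4196, G 0.4015, B 0.3034, F 0.0478.
Largest remainders: E, H, D receive the extra seats.

G 6, B 6, D 3, E 2, H 6, A 1, F 8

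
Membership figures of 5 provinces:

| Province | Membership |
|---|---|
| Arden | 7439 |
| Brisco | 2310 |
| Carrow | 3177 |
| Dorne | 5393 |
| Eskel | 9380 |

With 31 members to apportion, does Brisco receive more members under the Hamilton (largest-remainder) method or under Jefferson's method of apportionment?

Hamilton

Hamilton: Arden 8, Brisco 3, Carrow 4, Dorne 6, Eskel 10.
Jefferson: Arden 9, Brisco 2, Carrow 3, Dorne 6, Eskel 11.
Brisco gets 3 under Hamilton and 2 under Jefferson.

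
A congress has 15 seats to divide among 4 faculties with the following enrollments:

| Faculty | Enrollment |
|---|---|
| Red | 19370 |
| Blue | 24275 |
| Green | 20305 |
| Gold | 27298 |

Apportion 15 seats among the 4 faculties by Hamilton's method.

The standard divisor is 91248/15 ≈ 6083.2.
Standard quotas: Red 3.1842, Blue 3.9905, Green 3.3379, Gold 4.4874.
Lower quotas: Red 3, Blue 3, Green 3, Gold 4 (sum 13, leaving 2 seats).
Remainders in descending order: Blue 0.9905, Gold 0.4874, Green 0.3379, Red 0.1842.
The surplus seats go to Blue, Gold.

Red=3, Blue=4, Green=3, Gold=5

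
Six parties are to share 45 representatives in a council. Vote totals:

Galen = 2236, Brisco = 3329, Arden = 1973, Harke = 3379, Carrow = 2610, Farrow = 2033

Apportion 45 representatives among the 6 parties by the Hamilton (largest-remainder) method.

Galen: 6, Brisco: 10, Arden: 6, Harke: 10, Carrow: 7, Farrow: 6

Standard divisor: 15560 ÷ 45 ≈ 345.778.
Standard quotas: Galen 6.467, Brisco 9.628, Arden 5.706, Harke 9.772, Carrow 7.548, Farrow 5.879.
Lower quotas: Galen 6, Brisco 9, Arden 5, Harke 9, Carrow 7, Farrow 5 (sum 41, leaving 4 seats).
Remainders in descending order: Farrow 0.879, Harke 0.772, Arden 0.706, Brisco 0.628, Carrow 0.548, Galen 0.467.
Largest remainders: Farrow, Harke, Arden, Brisco receive the extra seats.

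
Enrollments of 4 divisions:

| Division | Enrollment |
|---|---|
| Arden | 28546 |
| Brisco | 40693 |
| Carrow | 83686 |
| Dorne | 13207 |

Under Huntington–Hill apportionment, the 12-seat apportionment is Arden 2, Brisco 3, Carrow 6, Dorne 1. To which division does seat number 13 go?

Priority for the next seat is population ÷ (√(s·(s+1))).
Priorities: Arden 11653.856, Brisco 11747.057, Carrow 12913.030, Dorne 9338.759.
Highest priority: Carrow.

Carrow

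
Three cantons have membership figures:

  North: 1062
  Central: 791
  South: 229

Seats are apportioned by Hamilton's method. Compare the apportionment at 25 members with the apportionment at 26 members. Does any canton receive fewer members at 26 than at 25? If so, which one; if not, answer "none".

At 25 seats: North 13, Central 9, South 3.
At 26 seats: North 13, Central 10, South 3.
No canton's allocation decreased.

none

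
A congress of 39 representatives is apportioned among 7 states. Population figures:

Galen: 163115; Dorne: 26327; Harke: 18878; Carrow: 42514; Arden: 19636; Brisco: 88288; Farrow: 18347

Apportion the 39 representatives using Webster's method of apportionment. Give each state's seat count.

Galen: 17, Dorne: 3, Harke: 2, Carrow: 4, Arden: 2, Brisco: 9, Farrow: 2

Standard divisor 377105/39 ≈ 9669.359; standard quotas: Galen 16.869, Dorne 2.723, Harke 1.952, Carrow 4.397, Arden 2.031, Brisco 9.131, Farrow 1.897.
Rounding to the nearest integer gives Galen 17, Dorne 3, Harke 2, Carrow 4, Arden 2, Brisco 9, Farrow 2 — total 39, matching the house size, so no adjustment is needed.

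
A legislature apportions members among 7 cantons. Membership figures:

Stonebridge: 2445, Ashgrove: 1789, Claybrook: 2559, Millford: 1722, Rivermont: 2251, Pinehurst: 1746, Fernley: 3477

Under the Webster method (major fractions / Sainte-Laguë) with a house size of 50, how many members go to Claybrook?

8

Standard divisor 15989/50 ≈ 319.78; standard quotas: Stonebridge 7.646, Ashgrove 5.594, Claybrook 8.002, Millford 5.385, Rivermont 7.039, Pinehurst 5.460, Fernley 10.873.
Rounding to the nearest integer gives Stonebridge 8, Ashgrove 6, Claybrook 8, Millford 5, Rivermont 7, Pinehurst 5, Fernley 11 — total 50, matching the house size, so no adjustment is needed.
Claybrook receives 8.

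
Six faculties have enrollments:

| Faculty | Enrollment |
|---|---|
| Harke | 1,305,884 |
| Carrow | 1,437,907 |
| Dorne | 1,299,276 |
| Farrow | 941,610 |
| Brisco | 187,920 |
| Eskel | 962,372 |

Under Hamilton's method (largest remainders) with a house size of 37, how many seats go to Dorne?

8

Standard divisor: 6134969 ÷ 37 ≈ 165809.973.
Standard quotas: Harke 7.8758, Carrow 8.6720, Dorne 7.8359, Farrow 5.6789, Brisco 1.1333, Eskel 5.8041.
Lower quotas: Harke 7, Carrow 8, Dorne 7, Farrow 5, Brisco 1, Eskel 5 (sum 33, leaving 4 seats).
Remainders in descending order: Harke 0.8758, Dorne 0.8359, Eskel 0.8041, Farrow 0.6789, Carrow 0.6720, Brisco 0.1333.
The surplus seats go to Harke, Dorne, Eskel, Farrow.
Dorne receives 8.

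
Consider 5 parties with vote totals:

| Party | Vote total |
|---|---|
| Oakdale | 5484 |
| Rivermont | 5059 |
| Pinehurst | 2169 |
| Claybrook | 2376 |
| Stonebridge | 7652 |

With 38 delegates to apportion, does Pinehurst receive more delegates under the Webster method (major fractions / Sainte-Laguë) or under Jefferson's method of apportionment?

Webster

Webster: Oakdale 9, Rivermont 8, Pinehurst 4, Claybrook 4, Stonebridge 13.
Jefferson: Oakdale 9, Rivermont 9, Pinehurst 3, Claybrook 4, Stonebridge 13.
Pinehurst gets 4 under Webster and 3 under Jefferson.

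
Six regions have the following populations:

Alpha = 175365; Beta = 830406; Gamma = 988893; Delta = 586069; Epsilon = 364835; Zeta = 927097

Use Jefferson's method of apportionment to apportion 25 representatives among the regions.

Alpha: 1, Beta: 5, Gamma: 7, Delta: 4, Epsilon: 2, Zeta: 6

Standard divisor 3872665/25 ≈ 154906.6; standard quotas: Alpha 1.132, Beta 5.361, Gamma 6.384, Delta 3.783, Epsilon 2.355, Zeta 5.985.
Rounding down gives 1, 5, 6, 3, 2, 5 = 22 seats, so the divisor must be adjusted.
With modified divisor 139800: modified quotas Alpha 1.254, Beta 5.940, Gamma 7.074, Delta 4.192, Epsilon 2.610, Zeta 6.632.
Rounding down: Alpha 1, Beta 5, Gamma 7, Delta 4, Epsilon 2, Zeta 6 (total 25).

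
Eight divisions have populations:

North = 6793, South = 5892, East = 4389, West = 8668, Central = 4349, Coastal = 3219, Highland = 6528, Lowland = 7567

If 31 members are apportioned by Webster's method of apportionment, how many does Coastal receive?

Standard divisor 47405/31 ≈ 1529.194; standard quotas: North 4.442, South 3.853, East 2.870, West 5.668, Central 2.844, Coastal 2.105, Highland 4.269, Lowland 4.948.
Rounding to the nearest integer gives North 4, South 4, East 3, West 6, Central 3, Coastal 2, Highland 4, Lowland 5 — total 31, matching the house size, so no adjustment is needed.
Coastal receives 2.

2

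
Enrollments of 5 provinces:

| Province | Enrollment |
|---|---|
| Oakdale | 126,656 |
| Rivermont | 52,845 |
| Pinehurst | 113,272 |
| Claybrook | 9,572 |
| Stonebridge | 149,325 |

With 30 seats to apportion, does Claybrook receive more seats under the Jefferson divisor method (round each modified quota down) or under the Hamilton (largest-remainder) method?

Jefferson: Oakdale 9, Rivermont 3, Pinehurst 8, Claybrook 0, Stonebridge 10.
Hamilton: Oakdale 8, Rivermont 3, Pinehurst 8, Claybrook 1, Stonebridge 10.
Claybrook gets 0 under Jefferson and 1 under Hamilton.

Hamilton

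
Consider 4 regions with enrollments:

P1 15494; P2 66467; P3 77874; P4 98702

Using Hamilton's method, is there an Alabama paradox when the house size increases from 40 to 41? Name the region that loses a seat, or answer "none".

P1

At 40 seats: P1 3, P2 10, P3 12, P4 15.
At 41 seats: P1 2, P2 11, P3 12, P4 16.
P1 drops from 3 to 2.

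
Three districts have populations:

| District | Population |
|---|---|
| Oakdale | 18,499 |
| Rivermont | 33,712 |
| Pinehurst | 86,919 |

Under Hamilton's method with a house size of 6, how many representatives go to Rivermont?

1

Standard divisor: 139130 ÷ 6 ≈ 23188.333.
Standard quotas: Oakdale 0.7978, Rivermont 1.4538, Pinehurst 3.7484.
Lower quotas: Oakdale 0, Rivermont 1, Pinehurst 3 (sum 4, leaving 2 seats).
Remainders in descending order: Oakdale 0.7978, Pinehurst 0.7484, Rivermont 0.4538.
Largest remainders: Oakdale, Pinehurst receive the extra seats.
Rivermont receives 1.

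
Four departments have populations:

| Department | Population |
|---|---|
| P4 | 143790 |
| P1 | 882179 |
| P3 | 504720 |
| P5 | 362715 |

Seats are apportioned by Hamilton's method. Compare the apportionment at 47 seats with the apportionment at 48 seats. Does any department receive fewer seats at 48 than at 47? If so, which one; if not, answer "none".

At 47 seats: P4 4, P1 22, P3 12, P5 9.
At 48 seats: P4 4, P1 22, P3 13, P5 9.
No department's allocation decreased.

none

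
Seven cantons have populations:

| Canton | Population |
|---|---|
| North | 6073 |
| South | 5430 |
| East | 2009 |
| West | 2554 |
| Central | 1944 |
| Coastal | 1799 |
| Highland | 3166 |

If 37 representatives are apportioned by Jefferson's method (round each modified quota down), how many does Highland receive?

Standard divisor 22975/37 ≈ 620.946; standard quotas: North 9.780, South 8.745, East 3.235, West 4.113, Central 3.131, Coastal 2.897, Highland 5.099.
Rounding down gives 9, 8, 3, 4, 3, 2, 5 = 34 seats, so the divisor must be adjusted.
With modified divisor 580: modified quotas North 10.471, South 9.362, East 3.464, West 4.403, Central 3.352, Coastal 3.102, Highland 5.459.
Rounding down: North 10, South 9, East 3, West 4, Central 3, Coastal 3, Highland 5 (total 37).
Highland receives 5.

5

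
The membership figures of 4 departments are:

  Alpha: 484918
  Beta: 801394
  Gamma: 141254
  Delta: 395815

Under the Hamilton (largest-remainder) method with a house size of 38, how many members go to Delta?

8

Total 1823381; standard divisor 1823381/38 ≈ 47983.711.
Standard quotas: Alpha 10.1059, Beta 16.7014, Gamma 2.9438, Delta 8.2489.
Lower quotas: Alpha 10, Beta 16, Gamma 2, Delta 8 (sum 36, leaving 2 seats).
Remainders in descending order: Gamma 0.9438, Beta 0.7014, Delta 0.2489, Alpha 0.1059.
The surplus seats go to Gamma, Beta.
Delta receives 8.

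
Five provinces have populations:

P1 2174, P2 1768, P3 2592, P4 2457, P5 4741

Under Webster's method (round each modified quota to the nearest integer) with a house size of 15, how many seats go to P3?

3

Standard divisor 13732/15 ≈ 915.467; standard quotas: P1 2.375, P2 1.931, P3 2.831, P4 2.684, P5 5.179.
Rounding to the nearest integer gives P1 2, P2 2, P3 3, P4 3, P5 5 — total 15, matching the house size, so no adjustment is needed.
P3 receives 3.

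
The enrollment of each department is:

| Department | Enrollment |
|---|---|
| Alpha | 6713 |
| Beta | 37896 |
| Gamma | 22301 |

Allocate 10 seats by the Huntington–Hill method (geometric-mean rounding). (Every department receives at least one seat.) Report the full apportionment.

Alpha=1; Beta=6; Gamma=3

With divisor 6678: modified quotas Alpha 1.005, Beta 5.675, Gamma 3.339.
Geometric-mean thresholds: Alpha √(1·2)=1.414, Beta √(5·6)=5.477, Gamma √(3·4)=3.464.
Each quota rounded against its threshold gives Alpha 1, Beta 6, Gamma 3 (total 10).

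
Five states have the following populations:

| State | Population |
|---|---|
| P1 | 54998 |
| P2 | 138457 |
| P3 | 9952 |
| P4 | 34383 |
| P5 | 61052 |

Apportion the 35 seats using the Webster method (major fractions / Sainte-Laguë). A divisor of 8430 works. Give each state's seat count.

P1 7, P2 16, P3 1, P4 4, P5 7

With modified divisor 8430: modified quotas P1 6.524, P2 16.424, P3 1.181, P4 4.079, P5 7.242.
Rounding to the nearest integer: P1 7, P2 16, P3 1, P4 4, P5 7 (total 35).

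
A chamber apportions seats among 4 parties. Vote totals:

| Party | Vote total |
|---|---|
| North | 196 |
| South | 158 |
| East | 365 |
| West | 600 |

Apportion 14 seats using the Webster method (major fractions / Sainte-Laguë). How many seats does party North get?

Standard divisor 1319/14 ≈ 94.214; standard quotas: North 2.080, South 1.677, East 3.874, West 6.368.
Rounding to the nearest integer gives North 2, South 2, East 4, West 6 — total 14, matching the house size, so no adjustment is needed.
North receives 2.

2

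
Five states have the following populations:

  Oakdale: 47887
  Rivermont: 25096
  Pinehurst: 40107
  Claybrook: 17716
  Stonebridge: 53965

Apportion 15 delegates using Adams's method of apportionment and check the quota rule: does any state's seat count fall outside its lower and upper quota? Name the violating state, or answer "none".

Standard quotas: Oakdale 3.888, Rivermont 2.037, Pinehurst 3.256, Claybrook 1.438, Stonebridge 4.381.
Adams allocation: Oakdale 4, Rivermont 2, Pinehurst 3, Claybrook 2, Stonebridge 4.
Every allocation lies between the lower and upper quota.

none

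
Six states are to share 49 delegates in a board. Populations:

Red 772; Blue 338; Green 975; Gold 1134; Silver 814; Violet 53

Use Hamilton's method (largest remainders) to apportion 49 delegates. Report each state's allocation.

Total 4086; standard divisor 4086/49 ≈ 83.388.
Standard quotas: Red 9.258, Blue 4.053, Green 11.692, Gold 13.599, Silver 9.762, Violet 0.636.
Lower quotas: Red 9, Blue 4, Green 11, Gold 13, Silver 9, Violet 0 (sum 46, leaving 3 seats).
Remainders in descending order: Silver 0.762, Green 0.692, Violet 0.636, Gold 0.599, Red 0.258, Blue 0.053.
The surplus seats go to Silver, Green, Violet.

Red=9, Blue=4, Green=12, Gold=13, Silver=10, Violet=1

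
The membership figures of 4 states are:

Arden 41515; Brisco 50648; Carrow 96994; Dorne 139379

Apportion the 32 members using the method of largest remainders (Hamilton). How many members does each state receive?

Arden 4, Brisco 5, Carrow 9, Dorne 14

The standard divisor is 328536/32 ≈ 10266.75.
Standard quotas: Arden 4.0436, Brisco 4.9332, Carrow 9.4474, Dorne 13.5758.
Lower quotas: Arden 4, Brisco 4, Carrow 9, Dorne 13 (sum 30, leaving 2 seats).
Remainders in descending order: Brisco 0.9332, Dorne 0.5758, Carrow 0.4474, Arden 0.0436.
The surplus seats go to Brisco, Dorne.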